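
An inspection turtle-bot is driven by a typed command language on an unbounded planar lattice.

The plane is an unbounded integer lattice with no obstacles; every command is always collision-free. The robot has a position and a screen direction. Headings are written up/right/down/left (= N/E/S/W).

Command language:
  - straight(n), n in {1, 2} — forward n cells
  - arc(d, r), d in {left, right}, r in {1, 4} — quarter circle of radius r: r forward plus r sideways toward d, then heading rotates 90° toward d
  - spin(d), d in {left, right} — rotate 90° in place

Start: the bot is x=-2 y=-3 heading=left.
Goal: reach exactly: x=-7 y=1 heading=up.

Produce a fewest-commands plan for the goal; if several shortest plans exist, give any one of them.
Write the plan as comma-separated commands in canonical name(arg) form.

t0: x=-2 y=-3 heading=left
1. straight(1) → x=-3 y=-3 heading=left
2. arc(right, 4) → x=-7 y=1 heading=up
minimal: 2 command(s), checked below 2.

straight(1), arc(right, 4)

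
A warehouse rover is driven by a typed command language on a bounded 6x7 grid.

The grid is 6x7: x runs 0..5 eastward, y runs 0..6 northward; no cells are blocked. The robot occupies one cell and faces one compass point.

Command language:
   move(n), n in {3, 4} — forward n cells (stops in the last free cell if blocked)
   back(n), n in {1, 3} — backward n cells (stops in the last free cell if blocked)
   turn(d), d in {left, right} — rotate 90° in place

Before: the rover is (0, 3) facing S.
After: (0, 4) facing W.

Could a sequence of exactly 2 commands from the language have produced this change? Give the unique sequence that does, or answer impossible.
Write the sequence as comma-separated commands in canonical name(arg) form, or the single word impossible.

back(1), turn(right)

key: cell and facing (now W) both changed — the 2 commands mix motion and turning
from: (0, 3) facing S
t=1 back(1) ⇒ (0, 4) facing S
t=2 turn(right) ⇒ (0, 4) facing W
no other 2-command option fits: unique.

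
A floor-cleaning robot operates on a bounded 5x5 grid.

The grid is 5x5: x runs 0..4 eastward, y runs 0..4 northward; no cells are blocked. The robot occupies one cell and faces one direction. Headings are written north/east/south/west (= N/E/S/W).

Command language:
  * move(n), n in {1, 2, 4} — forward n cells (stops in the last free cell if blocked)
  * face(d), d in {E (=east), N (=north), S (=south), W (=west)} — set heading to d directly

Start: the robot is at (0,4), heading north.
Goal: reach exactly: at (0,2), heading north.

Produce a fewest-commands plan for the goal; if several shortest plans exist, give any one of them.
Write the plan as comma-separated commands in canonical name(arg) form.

initial: at (0,4), heading north
step 1 (face(S)): at (0,4), heading south
step 2 (move(2)): at (0,2), heading south
step 3 (face(N)): at (0,2), heading north
shorter routes all fall short; 3 is best.

face(S), move(2), face(N)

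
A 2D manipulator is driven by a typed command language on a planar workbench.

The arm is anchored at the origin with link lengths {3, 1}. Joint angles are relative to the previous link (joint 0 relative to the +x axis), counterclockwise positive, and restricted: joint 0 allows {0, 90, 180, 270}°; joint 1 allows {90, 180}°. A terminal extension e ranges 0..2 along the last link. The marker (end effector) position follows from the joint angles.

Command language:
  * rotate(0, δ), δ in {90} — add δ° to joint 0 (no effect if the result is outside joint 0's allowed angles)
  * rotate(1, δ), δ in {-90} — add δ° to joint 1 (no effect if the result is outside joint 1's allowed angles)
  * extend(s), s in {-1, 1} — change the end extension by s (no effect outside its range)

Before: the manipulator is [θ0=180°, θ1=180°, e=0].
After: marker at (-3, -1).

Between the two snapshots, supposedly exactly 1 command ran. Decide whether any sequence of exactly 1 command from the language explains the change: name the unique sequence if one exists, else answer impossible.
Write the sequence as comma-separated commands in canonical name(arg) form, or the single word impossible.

rotate(1, -90)

begin: [θ0=180°, θ1=180°, e=0]
1. rotate(1, -90) → [θ0=180°, θ1=90°, e=0]
no rival 1-sequence matches.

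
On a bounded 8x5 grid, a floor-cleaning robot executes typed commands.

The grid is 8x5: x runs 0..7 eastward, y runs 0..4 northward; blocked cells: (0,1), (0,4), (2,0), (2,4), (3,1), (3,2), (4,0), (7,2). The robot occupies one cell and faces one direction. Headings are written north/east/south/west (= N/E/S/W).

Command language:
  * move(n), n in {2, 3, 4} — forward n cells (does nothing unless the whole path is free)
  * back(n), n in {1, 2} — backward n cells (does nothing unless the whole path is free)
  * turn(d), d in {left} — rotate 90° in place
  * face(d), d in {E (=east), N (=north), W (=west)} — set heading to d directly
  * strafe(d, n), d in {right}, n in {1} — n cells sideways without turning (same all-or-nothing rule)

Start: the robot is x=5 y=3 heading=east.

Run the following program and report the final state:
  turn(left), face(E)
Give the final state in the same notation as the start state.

x=5 y=3 heading=east

from: x=5 y=3 heading=east
step 1 (turn(left)): x=5 y=3 heading=north
step 2 (face(E)): x=5 y=3 heading=east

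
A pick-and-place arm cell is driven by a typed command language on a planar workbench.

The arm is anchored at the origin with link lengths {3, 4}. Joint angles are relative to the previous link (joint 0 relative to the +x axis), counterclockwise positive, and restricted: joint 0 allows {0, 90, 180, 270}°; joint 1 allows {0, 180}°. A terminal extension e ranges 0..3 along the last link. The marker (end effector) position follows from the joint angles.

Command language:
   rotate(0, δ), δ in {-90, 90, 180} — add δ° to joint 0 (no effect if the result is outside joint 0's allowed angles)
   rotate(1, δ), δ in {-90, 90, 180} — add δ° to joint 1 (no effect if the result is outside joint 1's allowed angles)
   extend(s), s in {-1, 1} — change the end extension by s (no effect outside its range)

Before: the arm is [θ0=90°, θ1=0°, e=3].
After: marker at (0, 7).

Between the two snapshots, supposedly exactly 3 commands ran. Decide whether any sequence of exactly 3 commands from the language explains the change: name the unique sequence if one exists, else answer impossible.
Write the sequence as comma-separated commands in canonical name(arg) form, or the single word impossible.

extend(-1), extend(-1), extend(-1)

t0: [θ0=90°, θ1=0°, e=3]
[1] after extend(-1): [θ0=90°, θ1=0°, e=2]
[2] after extend(-1): [θ0=90°, θ1=0°, e=1]
[3] after extend(-1): [θ0=90°, θ1=0°, e=0]
all 512 alternatives checked — unique.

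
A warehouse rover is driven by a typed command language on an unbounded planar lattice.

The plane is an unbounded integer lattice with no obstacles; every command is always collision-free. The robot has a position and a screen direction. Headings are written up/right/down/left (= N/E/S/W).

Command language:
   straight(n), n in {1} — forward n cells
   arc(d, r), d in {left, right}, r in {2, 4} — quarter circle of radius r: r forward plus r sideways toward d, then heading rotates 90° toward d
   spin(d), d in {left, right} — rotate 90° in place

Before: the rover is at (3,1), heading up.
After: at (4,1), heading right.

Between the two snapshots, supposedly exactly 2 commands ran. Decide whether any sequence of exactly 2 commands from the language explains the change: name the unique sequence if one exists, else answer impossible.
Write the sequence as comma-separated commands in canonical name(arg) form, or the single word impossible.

spin(right), straight(1)

key: position moved to (4,1) AND the heading swung to E — translation plus rotation needed
from: at (3,1), heading up
[1] after spin(right): at (3,1), heading right
[2] after straight(1): at (4,1), heading right
no rival 2-sequence matches.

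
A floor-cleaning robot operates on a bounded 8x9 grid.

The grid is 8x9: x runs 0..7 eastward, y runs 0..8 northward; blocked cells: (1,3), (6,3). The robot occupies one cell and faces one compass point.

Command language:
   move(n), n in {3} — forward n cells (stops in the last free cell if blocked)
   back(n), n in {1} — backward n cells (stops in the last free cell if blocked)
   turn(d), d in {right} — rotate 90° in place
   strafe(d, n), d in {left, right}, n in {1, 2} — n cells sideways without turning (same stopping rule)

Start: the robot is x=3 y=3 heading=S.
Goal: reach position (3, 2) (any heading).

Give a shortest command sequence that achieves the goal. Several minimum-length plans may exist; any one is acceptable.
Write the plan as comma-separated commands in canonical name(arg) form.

initial: x=3 y=3 heading=S
t=1 turn(right) ⇒ x=3 y=3 heading=W
t=2 strafe(left, 1) ⇒ x=3 y=2 heading=W
minimal: 2 command(s), checked below 2.

turn(right), strafe(left, 1)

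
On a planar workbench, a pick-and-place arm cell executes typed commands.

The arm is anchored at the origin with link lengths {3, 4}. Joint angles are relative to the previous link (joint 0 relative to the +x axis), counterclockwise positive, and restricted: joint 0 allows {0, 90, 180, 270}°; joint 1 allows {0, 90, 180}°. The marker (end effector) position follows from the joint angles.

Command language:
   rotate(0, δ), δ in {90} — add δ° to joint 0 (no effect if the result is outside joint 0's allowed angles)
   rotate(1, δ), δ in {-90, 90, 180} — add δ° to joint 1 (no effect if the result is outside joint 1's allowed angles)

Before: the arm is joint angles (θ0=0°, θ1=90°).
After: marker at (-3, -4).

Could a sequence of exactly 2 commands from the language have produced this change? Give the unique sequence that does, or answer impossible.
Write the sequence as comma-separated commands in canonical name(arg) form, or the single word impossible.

rotate(0, 90), rotate(0, 90)

begin: joint angles (θ0=0°, θ1=90°)
[1] after rotate(0, 90): joint angles (θ0=90°, θ1=90°)
[2] after rotate(0, 90): joint angles (θ0=180°, θ1=90°)
all 16 alternatives checked — unique.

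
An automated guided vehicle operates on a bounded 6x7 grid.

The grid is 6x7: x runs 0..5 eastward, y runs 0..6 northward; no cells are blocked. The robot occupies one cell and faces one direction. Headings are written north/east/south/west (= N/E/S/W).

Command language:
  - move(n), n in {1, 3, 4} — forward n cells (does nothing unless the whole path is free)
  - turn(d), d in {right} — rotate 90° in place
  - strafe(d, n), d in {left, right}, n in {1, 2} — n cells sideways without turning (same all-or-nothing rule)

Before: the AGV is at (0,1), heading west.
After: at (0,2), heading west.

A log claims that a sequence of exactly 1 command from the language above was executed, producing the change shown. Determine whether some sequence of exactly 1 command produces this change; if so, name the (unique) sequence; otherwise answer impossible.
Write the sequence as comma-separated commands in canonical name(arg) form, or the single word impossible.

key: heading stays W — the single command does not turn
t0: at (0,1), heading west
[1] after strafe(right, 1): at (0,2), heading west
all 8 alternatives checked — unique.

strafe(right, 1)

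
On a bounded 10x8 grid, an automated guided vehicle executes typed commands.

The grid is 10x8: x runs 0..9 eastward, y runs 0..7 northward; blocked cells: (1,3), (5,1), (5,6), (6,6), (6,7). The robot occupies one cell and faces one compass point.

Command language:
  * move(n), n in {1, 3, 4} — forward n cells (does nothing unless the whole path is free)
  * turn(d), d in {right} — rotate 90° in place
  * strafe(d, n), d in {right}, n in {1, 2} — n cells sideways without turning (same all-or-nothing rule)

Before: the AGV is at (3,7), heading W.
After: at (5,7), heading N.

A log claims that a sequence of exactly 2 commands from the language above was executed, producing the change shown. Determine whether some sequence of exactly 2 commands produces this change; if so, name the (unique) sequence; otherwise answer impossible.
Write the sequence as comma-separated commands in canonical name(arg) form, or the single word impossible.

key: cell and facing (now N) both changed — the 2 commands mix motion and turning
from: at (3,7), heading W
1. turn(right) → at (3,7), heading N
2. strafe(right, 2) → at (5,7), heading N
all 36 alternatives checked — unique.

turn(right), strafe(right, 2)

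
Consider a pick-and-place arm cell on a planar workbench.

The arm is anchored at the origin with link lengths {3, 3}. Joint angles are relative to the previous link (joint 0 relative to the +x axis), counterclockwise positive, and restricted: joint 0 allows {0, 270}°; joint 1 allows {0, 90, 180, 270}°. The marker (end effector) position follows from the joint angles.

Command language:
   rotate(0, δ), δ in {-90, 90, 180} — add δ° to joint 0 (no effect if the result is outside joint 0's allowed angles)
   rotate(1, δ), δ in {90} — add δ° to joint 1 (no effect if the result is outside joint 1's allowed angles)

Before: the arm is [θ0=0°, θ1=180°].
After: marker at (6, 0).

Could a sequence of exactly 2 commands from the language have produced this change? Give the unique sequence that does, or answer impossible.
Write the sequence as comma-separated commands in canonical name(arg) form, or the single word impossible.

initial: [θ0=0°, θ1=180°]
t=1 rotate(1, 90) ⇒ [θ0=0°, θ1=270°]
t=2 rotate(1, 90) ⇒ [θ0=0°, θ1=0°]
uniquely the one of 16 2-step routes that fits.

rotate(1, 90), rotate(1, 90)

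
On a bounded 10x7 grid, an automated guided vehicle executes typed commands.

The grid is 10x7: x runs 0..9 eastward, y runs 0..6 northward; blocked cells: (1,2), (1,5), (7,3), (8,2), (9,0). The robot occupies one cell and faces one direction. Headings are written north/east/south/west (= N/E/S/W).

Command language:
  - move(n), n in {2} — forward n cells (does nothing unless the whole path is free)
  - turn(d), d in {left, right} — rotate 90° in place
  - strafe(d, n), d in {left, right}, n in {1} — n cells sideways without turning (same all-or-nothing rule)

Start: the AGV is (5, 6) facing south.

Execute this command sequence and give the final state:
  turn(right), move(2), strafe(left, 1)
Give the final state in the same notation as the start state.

(3, 5) facing west

start: (5, 6) facing south
step 1 (turn(right)): (5, 6) facing west
step 2 (move(2)): (3, 6) facing west
step 3 (strafe(left, 1)): (3, 5) facing west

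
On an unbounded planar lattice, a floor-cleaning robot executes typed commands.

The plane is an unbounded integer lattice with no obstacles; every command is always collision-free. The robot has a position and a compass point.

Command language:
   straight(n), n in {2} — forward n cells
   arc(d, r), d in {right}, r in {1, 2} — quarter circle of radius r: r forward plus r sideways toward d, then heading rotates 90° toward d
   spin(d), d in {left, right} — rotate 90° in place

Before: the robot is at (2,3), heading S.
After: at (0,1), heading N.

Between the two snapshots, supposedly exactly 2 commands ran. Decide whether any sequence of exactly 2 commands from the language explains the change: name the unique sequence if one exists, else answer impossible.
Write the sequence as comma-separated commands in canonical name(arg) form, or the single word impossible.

arc(right, 2), spin(right)

key: running spin(right) before arc(right, 2) would end elsewhere — order is forced
t0: at (2,3), heading S
t=1 arc(right, 2) ⇒ at (0,1), heading W
t=2 spin(right) ⇒ at (0,1), heading N
uniquely the one of 25 2-step routes that fits.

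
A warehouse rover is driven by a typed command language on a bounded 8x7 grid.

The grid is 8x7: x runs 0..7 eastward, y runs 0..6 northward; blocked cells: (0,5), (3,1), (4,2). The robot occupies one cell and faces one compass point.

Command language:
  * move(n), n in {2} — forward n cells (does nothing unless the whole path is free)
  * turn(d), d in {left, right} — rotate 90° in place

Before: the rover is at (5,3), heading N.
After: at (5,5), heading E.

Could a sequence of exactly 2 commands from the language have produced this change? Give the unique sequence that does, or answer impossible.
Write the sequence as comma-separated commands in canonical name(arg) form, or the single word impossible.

key: order matters: swapping move(2) and turn(right) lands elsewhere
start: at (5,3), heading N
1. move(2) → at (5,5), heading N
2. turn(right) → at (5,5), heading E
no rival 2-sequence matches.

move(2), turn(right)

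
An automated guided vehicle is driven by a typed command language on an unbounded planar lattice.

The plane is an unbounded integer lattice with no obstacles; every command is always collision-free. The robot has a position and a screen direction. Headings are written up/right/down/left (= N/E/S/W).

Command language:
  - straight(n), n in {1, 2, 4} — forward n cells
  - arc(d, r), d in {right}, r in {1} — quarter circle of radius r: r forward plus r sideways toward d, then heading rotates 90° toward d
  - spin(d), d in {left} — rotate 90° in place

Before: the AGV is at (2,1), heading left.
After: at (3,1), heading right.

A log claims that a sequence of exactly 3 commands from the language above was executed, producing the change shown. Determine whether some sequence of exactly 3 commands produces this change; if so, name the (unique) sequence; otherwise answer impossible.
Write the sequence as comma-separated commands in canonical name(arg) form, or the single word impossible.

key: cell and facing (now E) both changed — the 3 commands mix motion and turning
t0: at (2,1), heading left
step 1 (spin(left)): at (2,1), heading down
step 2 (spin(left)): at (2,1), heading right
step 3 (straight(1)): at (3,1), heading right
uniquely the one of 125 3-step routes that fits.

spin(left), spin(left), straight(1)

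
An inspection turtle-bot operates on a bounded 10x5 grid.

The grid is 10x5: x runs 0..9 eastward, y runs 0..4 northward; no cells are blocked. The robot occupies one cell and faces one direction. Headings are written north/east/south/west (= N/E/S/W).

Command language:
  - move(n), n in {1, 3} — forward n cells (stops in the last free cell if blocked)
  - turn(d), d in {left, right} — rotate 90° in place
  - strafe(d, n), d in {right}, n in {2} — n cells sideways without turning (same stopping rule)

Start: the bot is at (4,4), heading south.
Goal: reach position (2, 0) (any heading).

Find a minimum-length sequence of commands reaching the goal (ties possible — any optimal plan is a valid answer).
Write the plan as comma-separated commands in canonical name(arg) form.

from: at (4,4), heading south
[1] after strafe(right, 2): at (2,4), heading south
[2] after move(3): at (2,1), heading south
[3] after move(3): at (2,0), heading south
no 2-step plan works, so 3 is optimal.

strafe(right, 2), move(3), move(3)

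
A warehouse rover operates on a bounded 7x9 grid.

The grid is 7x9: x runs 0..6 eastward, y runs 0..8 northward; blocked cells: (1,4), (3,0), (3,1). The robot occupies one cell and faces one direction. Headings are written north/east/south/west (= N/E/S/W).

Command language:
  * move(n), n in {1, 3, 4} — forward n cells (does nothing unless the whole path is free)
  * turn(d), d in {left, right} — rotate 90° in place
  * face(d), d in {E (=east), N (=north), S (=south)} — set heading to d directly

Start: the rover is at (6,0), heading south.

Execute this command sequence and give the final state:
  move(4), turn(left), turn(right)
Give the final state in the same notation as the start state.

t0: at (6,0), heading south
1. move(4) → at (6,0), heading south
2. turn(left) → at (6,0), heading east
3. turn(right) → at (6,0), heading south

at (6,0), heading south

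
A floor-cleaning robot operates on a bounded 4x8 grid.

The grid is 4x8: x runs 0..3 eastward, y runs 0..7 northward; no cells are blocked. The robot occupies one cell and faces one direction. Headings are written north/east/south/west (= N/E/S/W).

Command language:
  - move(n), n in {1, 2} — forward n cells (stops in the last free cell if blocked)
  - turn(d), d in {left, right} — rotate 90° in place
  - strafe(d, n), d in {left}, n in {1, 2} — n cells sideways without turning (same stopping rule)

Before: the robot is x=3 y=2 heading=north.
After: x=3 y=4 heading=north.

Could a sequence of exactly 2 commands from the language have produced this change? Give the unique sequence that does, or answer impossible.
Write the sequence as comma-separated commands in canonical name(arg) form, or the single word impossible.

key: heading stays N — no command in the sequence turns
begin: x=3 y=2 heading=north
t=1 move(1) ⇒ x=3 y=3 heading=north
t=2 move(1) ⇒ x=3 y=4 heading=north
all 36 alternatives checked — unique.

move(1), move(1)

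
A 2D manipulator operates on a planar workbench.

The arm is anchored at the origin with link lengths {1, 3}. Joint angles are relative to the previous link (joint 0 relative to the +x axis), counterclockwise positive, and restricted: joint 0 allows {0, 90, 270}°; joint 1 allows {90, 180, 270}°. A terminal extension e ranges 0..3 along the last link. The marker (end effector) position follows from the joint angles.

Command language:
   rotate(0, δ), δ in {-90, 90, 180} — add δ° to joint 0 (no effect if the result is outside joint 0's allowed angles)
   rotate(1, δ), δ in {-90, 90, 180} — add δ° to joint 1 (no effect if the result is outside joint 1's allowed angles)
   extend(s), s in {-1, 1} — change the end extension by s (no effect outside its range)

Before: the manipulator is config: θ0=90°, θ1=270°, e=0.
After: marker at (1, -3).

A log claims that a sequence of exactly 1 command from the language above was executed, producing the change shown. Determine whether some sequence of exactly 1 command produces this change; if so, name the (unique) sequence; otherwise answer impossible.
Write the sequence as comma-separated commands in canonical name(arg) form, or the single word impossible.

rotate(0, -90)

start: config: θ0=90°, θ1=270°, e=0
[1] after rotate(0, -90): config: θ0=0°, θ1=270°, e=0
all 8 alternatives checked — unique.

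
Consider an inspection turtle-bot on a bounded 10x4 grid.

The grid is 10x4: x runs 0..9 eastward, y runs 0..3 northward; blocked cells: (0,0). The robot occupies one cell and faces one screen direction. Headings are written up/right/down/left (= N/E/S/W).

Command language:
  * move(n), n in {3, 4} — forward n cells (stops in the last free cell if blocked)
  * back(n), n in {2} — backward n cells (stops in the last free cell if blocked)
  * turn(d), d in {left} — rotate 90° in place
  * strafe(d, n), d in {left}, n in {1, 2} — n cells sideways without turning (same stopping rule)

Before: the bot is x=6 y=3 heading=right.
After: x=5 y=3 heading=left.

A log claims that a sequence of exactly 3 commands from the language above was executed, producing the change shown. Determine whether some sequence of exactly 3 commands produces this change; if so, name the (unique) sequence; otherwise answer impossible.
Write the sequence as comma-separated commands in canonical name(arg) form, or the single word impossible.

turn(left), strafe(left, 1), turn(left)

key: cell and facing (now W) both changed — the 3 commands mix motion and turning
start: x=6 y=3 heading=right
1. turn(left) → x=6 y=3 heading=up
2. strafe(left, 1) → x=5 y=3 heading=up
3. turn(left) → x=5 y=3 heading=left
uniquely the one of 216 3-step routes that fits.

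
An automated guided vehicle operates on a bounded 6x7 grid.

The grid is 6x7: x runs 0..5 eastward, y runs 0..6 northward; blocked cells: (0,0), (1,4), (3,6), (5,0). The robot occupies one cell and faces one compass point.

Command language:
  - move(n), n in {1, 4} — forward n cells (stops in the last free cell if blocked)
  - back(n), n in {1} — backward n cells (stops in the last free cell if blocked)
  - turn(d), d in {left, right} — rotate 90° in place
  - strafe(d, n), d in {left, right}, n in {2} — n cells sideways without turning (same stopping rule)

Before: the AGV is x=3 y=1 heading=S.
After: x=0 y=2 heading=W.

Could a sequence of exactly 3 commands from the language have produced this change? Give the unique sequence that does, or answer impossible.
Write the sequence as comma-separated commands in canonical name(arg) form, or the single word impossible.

back(1), turn(right), move(4)

key: position moved to (0,2) AND the heading swung to W — translation plus rotation needed
initial: x=3 y=1 heading=S
1. back(1) → x=3 y=2 heading=S
2. turn(right) → x=3 y=2 heading=W
3. move(4) → x=0 y=2 heading=W
no rival 3-sequence matches.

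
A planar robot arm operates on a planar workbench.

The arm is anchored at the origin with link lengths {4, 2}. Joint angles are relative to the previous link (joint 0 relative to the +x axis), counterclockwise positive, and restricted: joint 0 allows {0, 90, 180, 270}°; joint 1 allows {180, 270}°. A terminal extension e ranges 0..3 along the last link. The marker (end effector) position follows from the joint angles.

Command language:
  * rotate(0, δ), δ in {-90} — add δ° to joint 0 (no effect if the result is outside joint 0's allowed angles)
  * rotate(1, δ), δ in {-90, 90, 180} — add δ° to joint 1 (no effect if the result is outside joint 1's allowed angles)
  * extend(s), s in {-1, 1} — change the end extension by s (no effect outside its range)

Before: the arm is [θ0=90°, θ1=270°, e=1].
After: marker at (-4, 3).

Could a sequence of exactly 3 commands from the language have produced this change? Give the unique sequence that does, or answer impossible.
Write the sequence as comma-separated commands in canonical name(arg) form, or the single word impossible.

rotate(0, -90), rotate(0, -90), rotate(0, -90)

start: [θ0=90°, θ1=270°, e=1]
step 1 (rotate(0, -90)): [θ0=0°, θ1=270°, e=1]
step 2 (rotate(0, -90)): [θ0=270°, θ1=270°, e=1]
step 3 (rotate(0, -90)): [θ0=180°, θ1=270°, e=1]
all 216 alternatives checked — unique.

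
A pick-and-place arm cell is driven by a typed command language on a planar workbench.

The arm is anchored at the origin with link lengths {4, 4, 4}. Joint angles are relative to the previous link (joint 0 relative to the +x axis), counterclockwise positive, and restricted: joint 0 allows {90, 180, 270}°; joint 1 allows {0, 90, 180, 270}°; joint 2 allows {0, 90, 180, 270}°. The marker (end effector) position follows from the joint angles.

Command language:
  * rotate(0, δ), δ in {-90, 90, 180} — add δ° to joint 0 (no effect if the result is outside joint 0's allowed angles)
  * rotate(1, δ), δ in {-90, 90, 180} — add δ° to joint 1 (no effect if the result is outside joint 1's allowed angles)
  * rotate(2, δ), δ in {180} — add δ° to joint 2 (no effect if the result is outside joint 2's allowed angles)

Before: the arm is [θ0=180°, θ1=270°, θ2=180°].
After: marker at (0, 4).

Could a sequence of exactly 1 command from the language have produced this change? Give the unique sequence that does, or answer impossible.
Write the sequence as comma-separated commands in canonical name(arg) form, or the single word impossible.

start: [θ0=180°, θ1=270°, θ2=180°]
[1] after rotate(0, -90): [θ0=90°, θ1=270°, θ2=180°]
uniquely the one of 7 1-step routes that fits.

rotate(0, -90)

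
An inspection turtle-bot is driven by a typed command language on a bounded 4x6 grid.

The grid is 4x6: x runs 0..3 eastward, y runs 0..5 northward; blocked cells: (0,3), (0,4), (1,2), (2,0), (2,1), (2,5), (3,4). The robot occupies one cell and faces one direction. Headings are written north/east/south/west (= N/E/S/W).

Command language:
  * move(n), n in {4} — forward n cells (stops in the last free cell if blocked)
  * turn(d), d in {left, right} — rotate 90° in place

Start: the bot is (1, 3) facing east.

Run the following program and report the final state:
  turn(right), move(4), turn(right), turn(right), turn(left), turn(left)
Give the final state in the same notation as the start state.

(1, 3) facing south

from: (1, 3) facing east
t=1 turn(right) ⇒ (1, 3) facing south
t=2 move(4) ⇒ (1, 3) facing south
t=3 turn(right) ⇒ (1, 3) facing west
t=4 turn(right) ⇒ (1, 3) facing north
t=5 turn(left) ⇒ (1, 3) facing west
t=6 turn(left) ⇒ (1, 3) facing south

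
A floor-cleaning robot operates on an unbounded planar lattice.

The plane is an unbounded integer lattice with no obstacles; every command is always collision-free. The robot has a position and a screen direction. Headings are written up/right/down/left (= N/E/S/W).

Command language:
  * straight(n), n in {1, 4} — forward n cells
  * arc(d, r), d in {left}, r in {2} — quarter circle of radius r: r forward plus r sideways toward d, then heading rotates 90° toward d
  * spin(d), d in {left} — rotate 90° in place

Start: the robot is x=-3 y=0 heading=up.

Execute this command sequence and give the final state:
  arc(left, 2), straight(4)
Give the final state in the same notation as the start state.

x=-9 y=2 heading=left

begin: x=-3 y=0 heading=up
[1] after arc(left, 2): x=-5 y=2 heading=left
[2] after straight(4): x=-9 y=2 heading=left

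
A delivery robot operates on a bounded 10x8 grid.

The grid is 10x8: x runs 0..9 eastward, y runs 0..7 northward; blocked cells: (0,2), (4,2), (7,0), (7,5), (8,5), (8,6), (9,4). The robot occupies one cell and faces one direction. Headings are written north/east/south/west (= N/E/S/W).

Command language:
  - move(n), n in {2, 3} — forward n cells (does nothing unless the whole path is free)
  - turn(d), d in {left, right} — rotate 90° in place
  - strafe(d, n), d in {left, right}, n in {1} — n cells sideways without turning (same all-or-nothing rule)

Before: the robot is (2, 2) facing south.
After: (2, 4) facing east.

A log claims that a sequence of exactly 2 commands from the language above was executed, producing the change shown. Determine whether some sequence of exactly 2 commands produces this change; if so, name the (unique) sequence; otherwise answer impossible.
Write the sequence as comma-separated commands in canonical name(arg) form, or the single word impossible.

impossible

no 2-step route produces this change.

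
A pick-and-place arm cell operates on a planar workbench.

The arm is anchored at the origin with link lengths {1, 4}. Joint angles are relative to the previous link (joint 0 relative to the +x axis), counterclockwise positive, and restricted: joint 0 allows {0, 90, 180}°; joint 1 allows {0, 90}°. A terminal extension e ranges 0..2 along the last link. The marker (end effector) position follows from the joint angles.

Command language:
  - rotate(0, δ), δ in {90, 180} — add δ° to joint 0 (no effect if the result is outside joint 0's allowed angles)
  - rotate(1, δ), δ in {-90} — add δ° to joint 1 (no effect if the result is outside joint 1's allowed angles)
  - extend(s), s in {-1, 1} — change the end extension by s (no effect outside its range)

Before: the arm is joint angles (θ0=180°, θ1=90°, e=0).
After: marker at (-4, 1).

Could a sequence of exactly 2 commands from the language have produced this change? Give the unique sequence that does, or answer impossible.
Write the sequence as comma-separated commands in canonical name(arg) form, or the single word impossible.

key: running rotate(0, 90) before rotate(0, 180) would end elsewhere — order is forced
from: joint angles (θ0=180°, θ1=90°, e=0)
[1] after rotate(0, 180): joint angles (θ0=0°, θ1=90°, e=0)
[2] after rotate(0, 90): joint angles (θ0=90°, θ1=90°, e=0)
uniquely the one of 25 2-step routes that fits.

rotate(0, 180), rotate(0, 90)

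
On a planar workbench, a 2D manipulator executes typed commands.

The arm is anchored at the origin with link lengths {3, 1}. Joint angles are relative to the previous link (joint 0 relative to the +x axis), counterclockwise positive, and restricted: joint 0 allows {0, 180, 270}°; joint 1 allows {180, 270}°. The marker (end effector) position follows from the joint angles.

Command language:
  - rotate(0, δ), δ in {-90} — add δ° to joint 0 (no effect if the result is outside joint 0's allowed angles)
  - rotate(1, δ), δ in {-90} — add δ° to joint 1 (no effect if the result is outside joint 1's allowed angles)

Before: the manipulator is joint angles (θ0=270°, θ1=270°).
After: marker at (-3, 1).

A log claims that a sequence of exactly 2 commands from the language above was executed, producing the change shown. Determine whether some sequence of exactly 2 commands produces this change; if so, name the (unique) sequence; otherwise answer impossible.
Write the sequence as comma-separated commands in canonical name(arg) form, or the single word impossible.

rotate(0, -90), rotate(0, -90)

from: joint angles (θ0=270°, θ1=270°)
1. rotate(0, -90) → joint angles (θ0=180°, θ1=270°)
2. rotate(0, -90) → joint angles (θ0=180°, θ1=270°)
all 4 alternatives checked — unique.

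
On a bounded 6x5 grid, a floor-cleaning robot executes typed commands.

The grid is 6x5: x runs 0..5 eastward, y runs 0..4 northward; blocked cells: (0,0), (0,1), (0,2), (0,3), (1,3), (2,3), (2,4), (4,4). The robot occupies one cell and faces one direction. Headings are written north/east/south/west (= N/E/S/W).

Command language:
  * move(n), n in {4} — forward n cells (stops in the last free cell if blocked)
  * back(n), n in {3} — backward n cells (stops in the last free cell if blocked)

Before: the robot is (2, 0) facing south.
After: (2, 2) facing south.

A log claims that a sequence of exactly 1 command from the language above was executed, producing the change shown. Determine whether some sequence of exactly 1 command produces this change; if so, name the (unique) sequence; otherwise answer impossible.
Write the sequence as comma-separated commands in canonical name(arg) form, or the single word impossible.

back(3)

key: back(3) is stopped early by the blocked cell at (2,3)
start: (2, 0) facing south
[1] after back(3): (2, 2) facing south
all 2 alternatives checked — unique.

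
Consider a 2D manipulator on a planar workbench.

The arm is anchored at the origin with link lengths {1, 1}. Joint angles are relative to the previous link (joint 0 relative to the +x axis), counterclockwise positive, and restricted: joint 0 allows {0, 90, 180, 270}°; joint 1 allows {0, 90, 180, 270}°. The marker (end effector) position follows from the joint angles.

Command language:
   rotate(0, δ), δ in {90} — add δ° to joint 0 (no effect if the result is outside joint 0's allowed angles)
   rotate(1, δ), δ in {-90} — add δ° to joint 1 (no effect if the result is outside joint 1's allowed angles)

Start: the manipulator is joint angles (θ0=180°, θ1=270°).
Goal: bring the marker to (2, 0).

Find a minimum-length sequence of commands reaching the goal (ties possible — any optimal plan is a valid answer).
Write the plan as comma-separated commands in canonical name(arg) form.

rotate(0, 90), rotate(0, 90), rotate(1, -90), rotate(1, -90), rotate(1, -90)

t0: joint angles (θ0=180°, θ1=270°)
step 1 (rotate(0, 90)): joint angles (θ0=270°, θ1=270°)
step 2 (rotate(0, 90)): joint angles (θ0=0°, θ1=270°)
step 3 (rotate(1, -90)): joint angles (θ0=0°, θ1=180°)
step 4 (rotate(1, -90)): joint angles (θ0=0°, θ1=90°)
step 5 (rotate(1, -90)): joint angles (θ0=0°, θ1=0°)
no 4-step plan works, so 5 is optimal.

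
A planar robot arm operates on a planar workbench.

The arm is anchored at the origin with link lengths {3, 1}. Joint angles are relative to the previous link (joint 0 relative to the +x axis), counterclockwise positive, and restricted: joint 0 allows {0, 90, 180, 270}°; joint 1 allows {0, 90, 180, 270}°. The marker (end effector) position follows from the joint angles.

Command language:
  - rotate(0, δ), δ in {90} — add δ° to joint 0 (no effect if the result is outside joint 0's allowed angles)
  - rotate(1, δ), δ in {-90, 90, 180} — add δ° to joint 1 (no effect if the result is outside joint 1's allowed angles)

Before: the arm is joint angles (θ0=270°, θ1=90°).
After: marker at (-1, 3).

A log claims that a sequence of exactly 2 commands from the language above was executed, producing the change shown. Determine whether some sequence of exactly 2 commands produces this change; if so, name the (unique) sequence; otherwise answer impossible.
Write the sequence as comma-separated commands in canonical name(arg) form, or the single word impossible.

rotate(0, 90), rotate(0, 90)

t0: joint angles (θ0=270°, θ1=90°)
1. rotate(0, 90) → joint angles (θ0=0°, θ1=90°)
2. rotate(0, 90) → joint angles (θ0=90°, θ1=90°)
uniquely the one of 16 2-step routes that fits.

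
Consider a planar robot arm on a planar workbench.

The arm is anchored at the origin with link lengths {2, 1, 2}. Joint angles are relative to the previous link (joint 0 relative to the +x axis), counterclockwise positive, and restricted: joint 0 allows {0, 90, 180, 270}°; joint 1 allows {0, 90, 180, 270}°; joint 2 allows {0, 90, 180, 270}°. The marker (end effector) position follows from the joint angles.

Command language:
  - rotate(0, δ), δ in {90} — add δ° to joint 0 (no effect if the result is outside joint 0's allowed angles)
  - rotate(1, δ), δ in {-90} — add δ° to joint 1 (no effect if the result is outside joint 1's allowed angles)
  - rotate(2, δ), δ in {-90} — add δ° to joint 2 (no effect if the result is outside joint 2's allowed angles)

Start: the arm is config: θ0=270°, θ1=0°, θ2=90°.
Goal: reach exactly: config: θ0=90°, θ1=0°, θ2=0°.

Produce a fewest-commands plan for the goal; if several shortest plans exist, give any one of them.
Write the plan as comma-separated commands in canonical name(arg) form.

rotate(2, -90), rotate(0, 90), rotate(0, 90)

from: config: θ0=270°, θ1=0°, θ2=90°
1. rotate(2, -90) → config: θ0=270°, θ1=0°, θ2=0°
2. rotate(0, 90) → config: θ0=0°, θ1=0°, θ2=0°
3. rotate(0, 90) → config: θ0=90°, θ1=0°, θ2=0°
no 2-step plan works, so 3 is optimal.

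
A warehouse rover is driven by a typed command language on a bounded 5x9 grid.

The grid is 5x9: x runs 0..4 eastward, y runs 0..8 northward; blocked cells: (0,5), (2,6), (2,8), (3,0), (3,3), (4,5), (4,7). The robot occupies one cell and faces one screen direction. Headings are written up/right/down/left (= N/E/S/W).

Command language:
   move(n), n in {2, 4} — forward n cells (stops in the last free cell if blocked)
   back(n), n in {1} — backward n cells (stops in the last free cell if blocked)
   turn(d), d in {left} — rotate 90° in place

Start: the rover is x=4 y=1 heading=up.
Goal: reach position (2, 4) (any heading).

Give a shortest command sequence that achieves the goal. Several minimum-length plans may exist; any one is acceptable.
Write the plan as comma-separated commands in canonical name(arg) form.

move(4), turn(left), move(2)

start: x=4 y=1 heading=up
[1] after move(4): x=4 y=4 heading=up
[2] after turn(left): x=4 y=4 heading=left
[3] after move(2): x=2 y=4 heading=left
no 2-step plan works, so 3 is optimal.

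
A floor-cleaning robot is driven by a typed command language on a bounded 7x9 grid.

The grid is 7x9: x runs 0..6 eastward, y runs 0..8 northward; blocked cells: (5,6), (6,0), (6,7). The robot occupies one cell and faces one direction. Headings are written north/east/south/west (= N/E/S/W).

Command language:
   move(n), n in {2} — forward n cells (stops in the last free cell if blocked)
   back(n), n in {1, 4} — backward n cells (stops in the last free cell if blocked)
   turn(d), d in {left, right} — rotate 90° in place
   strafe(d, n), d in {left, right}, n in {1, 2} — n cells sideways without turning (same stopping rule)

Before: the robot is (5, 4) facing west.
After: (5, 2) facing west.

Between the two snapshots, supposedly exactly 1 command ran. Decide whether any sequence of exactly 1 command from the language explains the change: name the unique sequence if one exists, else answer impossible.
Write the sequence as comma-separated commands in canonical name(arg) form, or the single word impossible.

key: heading stays W — the single command does not turn
from: (5, 4) facing west
[1] after strafe(left, 2): (5, 2) facing west
uniquely the one of 9 1-step routes that fits.

strafe(left, 2)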